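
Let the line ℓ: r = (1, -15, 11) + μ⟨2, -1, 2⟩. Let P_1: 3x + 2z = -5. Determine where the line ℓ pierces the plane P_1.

Substitute r = (1, -15, 11) + t(2, -1, 2) into the plane: 25 + 10t = -5, so t = -3.
Intersection: (1, -15, 11) + (-3)·(2, -1, 2) = (-5, -12, 5).

(-5, -12, 5)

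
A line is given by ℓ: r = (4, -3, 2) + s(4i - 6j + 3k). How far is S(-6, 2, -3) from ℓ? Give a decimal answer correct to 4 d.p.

5.6176

Taking (4, -3, 2) on ℓ with direction v = (4, -6, 3): w = S − (4, -3, 2) = (-10, 5, -5), and w × v = (-15, 10, 40).
Distance = |w × v| / |v| = √1925 / √61 ≈ 5.6176.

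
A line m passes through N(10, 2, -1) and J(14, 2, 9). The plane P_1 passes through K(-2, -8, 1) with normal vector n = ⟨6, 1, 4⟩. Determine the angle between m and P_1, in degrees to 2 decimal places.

54.71

A direction vector for m is J − N = (4, 0, 10).
P_1: n·r = n·K gives 6x + y + 4z = -16.
sin θ = |n·v| / (|n||v|) = |64| / (√53 · √116) = 0.81623.
θ ≈ 54.71°.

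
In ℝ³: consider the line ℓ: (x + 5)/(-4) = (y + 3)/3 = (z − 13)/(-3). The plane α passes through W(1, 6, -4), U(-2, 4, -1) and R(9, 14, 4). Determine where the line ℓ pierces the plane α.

ℓ has direction (-4, 3, -3) through (-5, -3, 13).
WU = (-3, -2, 3), WR = (8, 8, 8); a normal to α is WU × WR = (-40, 48, -8).
Using W: α has equation -40x + 48y - 8z = 280.
Substitute r = (-5, -3, 13) + t(-4, 3, -3) into the plane: -48 + 328t = 280, so t = 1.
Intersection: (-5, -3, 13) + 1·(-4, 3, -3) = (-9, 0, 10).

(-9, 0, 10)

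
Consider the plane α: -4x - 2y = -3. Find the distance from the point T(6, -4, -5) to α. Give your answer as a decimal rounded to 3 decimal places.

2.907

n·T − d = (-4)·(6) + (-2)·(-4) + (0)·(-5) − (-3) = -13; |n| = √20.
Distance = |-13| / √20 = 13/√20 ≈ 2.907.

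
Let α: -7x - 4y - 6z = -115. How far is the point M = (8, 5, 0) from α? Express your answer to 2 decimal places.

3.88

n·M − d = (-7)·(8) + (-4)·(5) + (-6)·(0) − (-115) = 39; |n| = √101.
Distance = |39| / √101 = 39/√101 ≈ 3.88.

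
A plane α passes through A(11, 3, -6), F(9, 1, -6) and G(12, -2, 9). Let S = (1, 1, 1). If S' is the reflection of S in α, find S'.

(11, -9, -3)

AF = (-2, -2, 0), AG = (1, -5, 15); a normal to α is AF × AG = (-30, 30, 12).
Using A: α has equation -30x + 30y + 12z = -312.
λ = (n·S − d)/|n|² = (12 − (-312))/1944 = 1/6.
Reflection = S − 2λn = (1, 1, 1) − (1/3)·(-30, 30, 12) = (11, -9, -3).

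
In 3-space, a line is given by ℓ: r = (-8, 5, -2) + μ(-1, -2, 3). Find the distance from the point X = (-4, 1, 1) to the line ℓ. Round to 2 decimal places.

5.38

Taking (-8, 5, -2) on ℓ with direction v = (-1, -2, 3): w = X − (-8, 5, -2) = (4, -4, 3), and w × v = (-6, -15, -12).
Distance = |w × v| / |v| = √405 / √14 ≈ 5.38.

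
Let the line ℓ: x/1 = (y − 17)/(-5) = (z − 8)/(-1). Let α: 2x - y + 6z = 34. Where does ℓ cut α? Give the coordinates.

(3, 2, 5)

ℓ has direction (1, -5, -1) through (0, 17, 8).
Substitute r = (0, 17, 8) + t(1, -5, -1) into the plane: 31 + 1t = 34, so t = 3.
Intersection: (0, 17, 8) + 3·(1, -5, -1) = (3, 2, 5).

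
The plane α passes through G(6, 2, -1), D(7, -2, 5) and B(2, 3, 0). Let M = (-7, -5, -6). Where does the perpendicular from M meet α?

(-3, 5, 0)

GD = (1, -4, 6), GB = (-4, 1, 1); a normal to α is GD × GB = (-10, -25, -15).
Using G: α has equation -10x - 25y - 15z = -95.
Foot = M − λn with λ = (n·M − d)/|n|² = (285 − (-95))/950 = 2/5.
Foot = (-7, -5, -6) − (2/5)·(-10, -25, -15) = (-3, 5, 0).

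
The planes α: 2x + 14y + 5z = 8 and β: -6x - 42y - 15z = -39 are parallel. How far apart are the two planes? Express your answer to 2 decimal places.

Rescale β by 1/(-3): 2x + 14y + 5z = 13. Then distance = |8 − 13| / √225 ≈ 0.33.

0.33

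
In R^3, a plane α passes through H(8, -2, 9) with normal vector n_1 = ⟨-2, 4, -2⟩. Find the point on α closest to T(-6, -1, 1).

(-2, -9, 5)

α: n_1·r = n_1·H gives -2x + 4y - 2z = -42.
Foot = T − λn with λ = (n·T − d)/|n|² = (6 − (-42))/24 = 2.
Foot = (-6, -1, 1) − 2·(-2, 4, -2) = (-2, -9, 5).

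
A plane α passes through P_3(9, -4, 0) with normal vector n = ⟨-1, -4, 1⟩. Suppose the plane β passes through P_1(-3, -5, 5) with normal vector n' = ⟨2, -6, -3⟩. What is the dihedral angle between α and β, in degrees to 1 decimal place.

50.2

α: n·r = n·P_3 gives -x - 4y + z = 7.
β: n'·r = n'·P_1 gives 2x - 6y - 3z = 9.
cos θ = |n₁·n₂| / (|n₁||n₂|) = |19| / (√18 · √49).
θ = arccos(0.63976) ≈ 50.2°.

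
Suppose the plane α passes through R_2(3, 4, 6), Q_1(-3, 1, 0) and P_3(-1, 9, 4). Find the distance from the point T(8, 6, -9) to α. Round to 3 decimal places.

14.734

R_2Q_1 = (-6, -3, -6), R_2P_3 = (-4, 5, -2); a normal to α is R_2Q_1 × R_2P_3 = (36, 12, -42).
Using R_2: α has equation 36x + 12y - 42z = -96.
n·T − d = (36)·(8) + (12)·(6) + (-42)·(-9) − (-96) = 834; |n| = √3204.
Distance = |834| / √3204 = 834/√3204 ≈ 14.734.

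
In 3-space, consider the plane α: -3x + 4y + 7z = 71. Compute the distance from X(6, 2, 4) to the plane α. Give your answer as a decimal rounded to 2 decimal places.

6.16

n·X − d = (-3)·(6) + (4)·(2) + (7)·(4) − 71 = -53; |n| = √74.
Distance = |-53| / √74 = 53/√74 ≈ 6.16.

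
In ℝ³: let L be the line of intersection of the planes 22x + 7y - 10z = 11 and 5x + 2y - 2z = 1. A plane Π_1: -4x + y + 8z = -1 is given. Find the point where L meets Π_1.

Direction of L: (22, 7, -10) × (5, 2, -2) = (6, -6, 9).
A point on L: solving the two plane equations with x = -5 gives (-5, 3, -10).
Substitute r = (-5, 3, -10) + t(6, -6, 9) into the plane: -57 + 42t = -1, so t = 4/3.
Intersection: (-5, 3, -10) + (4/3)·(6, -6, 9) = (3, -5, 2).

(3, -5, 2)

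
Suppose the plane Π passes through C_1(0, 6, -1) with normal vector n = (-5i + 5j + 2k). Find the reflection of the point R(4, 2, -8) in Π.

Π: n·r = n·C_1 gives -5x + 5y + 2z = 28.
λ = (n·R − d)/|n|² = (-26 − 28)/54 = -1.
Reflection = R − 2λn = (4, 2, -8) − (-2)·(-5, 5, 2) = (-6, 12, -4).

(-6, 12, -4)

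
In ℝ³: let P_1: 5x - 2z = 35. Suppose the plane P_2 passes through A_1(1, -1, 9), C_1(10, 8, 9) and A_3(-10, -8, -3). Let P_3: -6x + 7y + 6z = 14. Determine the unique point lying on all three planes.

(7, 8, 0)

A_1C_1 = (9, 9, 0), A_1A_3 = (-11, -7, -12); a normal to P_2 is A_1C_1 × A_1A_3 = (-108, 108, 36).
Using A_1: P_2 has equation -108x + 108y + 36z = 108.
Solving the 3×3 linear system 5x - 2z = 35, -108x + 108y + 36z = 108, -6x + 7y + 6z = 14 (e.g. by elimination or Cramer's rule, determinant = 2196) gives (7, 8, 0).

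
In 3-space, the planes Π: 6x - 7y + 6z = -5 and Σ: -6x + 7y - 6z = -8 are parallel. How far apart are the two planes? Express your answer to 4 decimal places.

1.1818

Rescale Σ by 1/(-1): 6x - 7y + 6z = 8. Then distance = |-5 − 8| / √121 ≈ 1.1818.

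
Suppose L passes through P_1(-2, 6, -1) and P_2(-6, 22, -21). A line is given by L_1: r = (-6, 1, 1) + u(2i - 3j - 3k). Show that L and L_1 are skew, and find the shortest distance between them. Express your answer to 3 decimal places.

5.365

A direction vector for L is P_2 − P_1 = (-4, 16, -20).
Common perpendicular direction n = (-4, 16, -20) × (2, -3, -3) = (-108, -52, -20).
With w = (-6, 1, 1) − (-2, 6, -1) = (-4, -5, 2), w · n = 652.
Since n ≠ 0 the lines are not parallel, and w · n = 652 ≠ 0 so they do not intersect; hence they are skew.
Distance = |w · n| / |n| = |652| / √14768 ≈ 5.365.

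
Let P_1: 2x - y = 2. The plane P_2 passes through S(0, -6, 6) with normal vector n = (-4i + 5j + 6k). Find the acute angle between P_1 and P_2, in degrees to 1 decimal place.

48.5

P_2: n·r = n·S gives -4x + 5y + 6z = 6.
cos θ = |n₁·n₂| / (|n₁||n₂|) = |-13| / (√5 · √77).
θ = arccos(0.66254) ≈ 48.5°.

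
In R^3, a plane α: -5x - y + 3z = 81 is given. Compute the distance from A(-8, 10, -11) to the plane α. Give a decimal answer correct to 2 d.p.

14.20

n·A − d = (-5)·(-8) + (-1)·(10) + (3)·(-11) − 81 = -84; |n| = √35.
Distance = |-84| / √35 = 84/√35 ≈ 14.20.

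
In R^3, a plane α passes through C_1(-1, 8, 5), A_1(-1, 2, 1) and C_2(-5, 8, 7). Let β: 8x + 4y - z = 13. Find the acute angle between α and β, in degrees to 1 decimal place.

C_1A_1 = (0, -6, -4), C_1C_2 = (-4, 0, 2); a normal to α is C_1A_1 × C_1C_2 = (-12, 16, -24).
Using C_1: α has equation -12x + 16y - 24z = 20.
cos θ = |n₁·n₂| / (|n₁||n₂|) = |-8| / (√976 · √81).
θ = arccos(0.02845) ≈ 88.4°.

88.4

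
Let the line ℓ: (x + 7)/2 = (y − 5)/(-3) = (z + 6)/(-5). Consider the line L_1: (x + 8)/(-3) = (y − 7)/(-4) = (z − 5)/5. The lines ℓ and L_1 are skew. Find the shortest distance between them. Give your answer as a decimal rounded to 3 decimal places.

ℓ has direction (2, -3, -5) through (-7, 5, -6).
L_1 has direction (-3, -4, 5) through (-8, 7, 5).
Common perpendicular direction n = (2, -3, -5) × (-3, -4, 5) = (-35, 5, -17).
With w = (-8, 7, 5) − (-7, 5, -6) = (-1, 2, 11), w · n = -142.
Distance = |w · n| / |n| = |-142| / √1539 ≈ 3.620.

3.620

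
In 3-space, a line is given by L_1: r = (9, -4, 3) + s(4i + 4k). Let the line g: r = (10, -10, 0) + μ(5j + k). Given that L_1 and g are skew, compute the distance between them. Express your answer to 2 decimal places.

Common perpendicular direction n = (4, 0, 4) × (0, 5, 1) = (-20, -4, 20).
With w = (10, -10, 0) − (9, -4, 3) = (1, -6, -3), w · n = -56.
Distance = |w · n| / |n| = |-56| / √816 ≈ 1.96.

1.96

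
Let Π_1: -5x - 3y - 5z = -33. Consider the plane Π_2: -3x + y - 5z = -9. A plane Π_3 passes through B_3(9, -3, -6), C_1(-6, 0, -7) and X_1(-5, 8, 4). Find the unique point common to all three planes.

(0, 6, 3)

B_3C_1 = (-15, 3, -1), B_3X_1 = (-14, 11, 10); a normal to Π_3 is B_3C_1 × B_3X_1 = (41, 164, -123).
Using B_3: Π_3 has equation 41x + 164y - 123z = 615.
Solving the 3×3 linear system -5x - 3y - 5z = -33, -3x + y - 5z = -9, 41x + 164y - 123z = 615 (e.g. by elimination or Cramer's rule, determinant = 902) gives (0, 6, 3).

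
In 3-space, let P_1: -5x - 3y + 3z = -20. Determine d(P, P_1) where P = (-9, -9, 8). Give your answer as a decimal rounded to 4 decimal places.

n·P − d = (-5)·(-9) + (-3)·(-9) + (3)·(8) − (-20) = 116; |n| = √43.
Distance = |116| / √43 = 116/√43 ≈ 17.6898.

17.6898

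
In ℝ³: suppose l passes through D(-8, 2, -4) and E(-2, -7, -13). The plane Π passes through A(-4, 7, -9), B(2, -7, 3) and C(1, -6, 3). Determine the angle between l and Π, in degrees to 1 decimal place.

24.1

A direction vector for l is E − D = (6, -9, -9).
AB = (6, -14, 12), AC = (5, -13, 12); a normal to Π is AB × AC = (-12, -12, -8).
Using A: Π has equation -12x - 12y - 8z = 36.
sin θ = |n·v| / (|n||v|) = |108| / (√352 · √198) = 0.40909.
θ ≈ 24.1°.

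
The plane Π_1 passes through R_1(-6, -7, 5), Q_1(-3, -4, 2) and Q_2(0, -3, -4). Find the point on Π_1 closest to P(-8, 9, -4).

(2, 3, 0)

R_1Q_1 = (3, 3, -3), R_1Q_2 = (6, 4, -9); a normal to Π_1 is R_1Q_1 × R_1Q_2 = (-15, 9, -6).
Using R_1: Π_1 has equation -15x + 9y - 6z = -3.
Foot = P − λn with λ = (n·P − d)/|n|² = (225 − (-3))/342 = 2/3.
Foot = (-8, 9, -4) − (2/3)·(-15, 9, -6) = (2, 3, 0).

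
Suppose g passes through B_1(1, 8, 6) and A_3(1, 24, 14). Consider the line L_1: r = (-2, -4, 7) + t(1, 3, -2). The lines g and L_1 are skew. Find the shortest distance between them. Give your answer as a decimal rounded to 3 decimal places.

A direction vector for g is A_3 − B_1 = (0, 16, 8).
Common perpendicular direction n = (0, 16, 8) × (1, 3, -2) = (-56, 8, -16).
With w = (-2, -4, 7) − (1, 8, 6) = (-3, -12, 1), w · n = 56.
Distance = |w · n| / |n| = |56| / √3456 ≈ 0.953.

0.953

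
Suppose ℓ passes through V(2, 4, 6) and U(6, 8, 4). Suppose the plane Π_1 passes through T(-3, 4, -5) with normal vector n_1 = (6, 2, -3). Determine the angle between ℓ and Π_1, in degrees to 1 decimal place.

64.8

A direction vector for ℓ is U − V = (4, 4, -2).
Π_1: n_1·r = n_1·T gives 6x + 2y - 3z = 5.
sin θ = |n·v| / (|n||v|) = |38| / (√49 · √36) = 0.90476.
θ ≈ 64.8°.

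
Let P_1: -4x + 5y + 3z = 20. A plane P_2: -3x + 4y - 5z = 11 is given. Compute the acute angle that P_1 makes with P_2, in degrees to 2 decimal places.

70.12

cos θ = |n₁·n₂| / (|n₁||n₂|) = |17| / (√50 · √50).
θ = arccos(0.34000) ≈ 70.12°.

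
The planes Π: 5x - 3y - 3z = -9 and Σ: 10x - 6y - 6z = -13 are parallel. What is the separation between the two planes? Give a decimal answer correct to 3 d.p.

Rescale Σ by 1/2: 5x - 3y - 3z = -13/2. Then distance = |-9 − (-13/2)| / √43 ≈ 0.381.

0.381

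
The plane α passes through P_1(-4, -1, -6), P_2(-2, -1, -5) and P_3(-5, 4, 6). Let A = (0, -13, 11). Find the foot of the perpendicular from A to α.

(3, 2, 5)

P_1P_2 = (2, 0, 1), P_1P_3 = (-1, 5, 12); a normal to α is P_1P_2 × P_1P_3 = (-5, -25, 10).
Using P_1: α has equation -5x - 25y + 10z = -15.
Foot = A − λn with λ = (n·A − d)/|n|² = (435 − (-15))/750 = 3/5.
Foot = (0, -13, 11) − (3/5)·(-5, -25, 10) = (3, 2, 5).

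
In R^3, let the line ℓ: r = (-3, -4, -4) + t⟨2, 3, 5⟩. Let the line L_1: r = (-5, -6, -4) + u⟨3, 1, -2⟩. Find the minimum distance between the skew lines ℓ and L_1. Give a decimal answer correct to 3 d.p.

0.694

Common perpendicular direction n = (2, 3, 5) × (3, 1, -2) = (-11, 19, -7).
With w = (-5, -6, -4) − (-3, -4, -4) = (-2, -2, 0), w · n = -16.
Distance = |w · n| / |n| = |-16| / √531 ≈ 0.694.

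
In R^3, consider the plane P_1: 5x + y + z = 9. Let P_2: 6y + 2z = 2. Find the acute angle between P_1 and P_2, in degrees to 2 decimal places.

75.91

cos θ = |n₁·n₂| / (|n₁||n₂|) = |8| / (√27 · √40).
θ = arccos(0.24343) ≈ 75.91°.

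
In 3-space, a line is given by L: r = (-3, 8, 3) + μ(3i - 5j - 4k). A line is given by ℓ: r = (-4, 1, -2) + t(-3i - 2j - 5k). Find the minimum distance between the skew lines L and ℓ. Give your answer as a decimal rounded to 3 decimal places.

2.644

Common perpendicular direction n = (3, -5, -4) × (-3, -2, -5) = (17, 27, -21).
With w = (-4, 1, -2) − (-3, 8, 3) = (-1, -7, -5), w · n = -101.
Distance = |w · n| / |n| = |-101| / √1459 ≈ 2.644.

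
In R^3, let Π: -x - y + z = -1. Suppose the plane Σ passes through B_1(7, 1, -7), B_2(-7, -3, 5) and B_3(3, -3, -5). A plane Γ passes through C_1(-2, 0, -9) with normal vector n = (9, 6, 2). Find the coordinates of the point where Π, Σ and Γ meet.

(2, -7, -6)

B_1B_2 = (-14, -4, 12), B_1B_3 = (-4, -4, 2); a normal to Σ is B_1B_2 × B_1B_3 = (40, -20, 40).
Using B_1: Σ has equation 40x - 20y + 40z = -20.
Γ: n·r = n·C_1 gives 9x + 6y + 2z = -36.
Solving the 3×3 linear system -x - y + z = -1, 40x - 20y + 40z = -20, 9x + 6y + 2z = -36 (e.g. by elimination or Cramer's rule, determinant = 420) gives (2, -7, -6).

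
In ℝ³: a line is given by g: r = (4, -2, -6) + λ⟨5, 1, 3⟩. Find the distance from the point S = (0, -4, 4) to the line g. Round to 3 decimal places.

10.871

Taking (4, -2, -6) on g with direction v = (5, 1, 3): w = S − (4, -2, -6) = (-4, -2, 10), and w × v = (-16, 62, 6).
Distance = |w × v| / |v| = √4136 / √35 ≈ 10.871.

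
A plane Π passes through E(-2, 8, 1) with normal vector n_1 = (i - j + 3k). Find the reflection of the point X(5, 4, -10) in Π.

(9, 0, 2)

Π: n_1·r = n_1·E gives x - y + 3z = -7.
λ = (n·X − d)/|n|² = (-29 − (-7))/11 = -2.
Reflection = X − 2λn = (5, 4, -10) − (-4)·(1, -1, 3) = (9, 0, 2).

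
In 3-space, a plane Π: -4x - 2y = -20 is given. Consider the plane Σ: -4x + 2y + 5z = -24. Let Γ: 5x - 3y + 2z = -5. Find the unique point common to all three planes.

(3, 4, -4)

Solving the 3×3 linear system -4x - 2y = -20, -4x + 2y + 5z = -24, 5x - 3y + 2z = -5 (e.g. by elimination or Cramer's rule, determinant = -142) gives (3, 4, -4).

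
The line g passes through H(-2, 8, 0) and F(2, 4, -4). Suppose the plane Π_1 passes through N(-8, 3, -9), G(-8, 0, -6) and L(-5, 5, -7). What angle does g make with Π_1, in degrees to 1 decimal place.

82.0

A direction vector for g is F − H = (4, -4, -4).
NG = (0, -3, 3), NL = (3, 2, 2); a normal to Π_1 is NG × NL = (-12, 9, 9).
Using N: Π_1 has equation -12x + 9y + 9z = 42.
sin θ = |n·v| / (|n||v|) = |-120| / (√306 · √48) = 0.99015.
θ ≈ 82.0°.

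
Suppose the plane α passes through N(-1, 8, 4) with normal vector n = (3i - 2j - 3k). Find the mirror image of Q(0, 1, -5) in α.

(-12, 9, 7)

α: n·r = n·N gives 3x - 2y - 3z = -31.
λ = (n·Q − d)/|n|² = (13 − (-31))/22 = 2.
Reflection = Q − 2λn = (0, 1, -5) − 4·(3, -2, -3) = (-12, 9, 7).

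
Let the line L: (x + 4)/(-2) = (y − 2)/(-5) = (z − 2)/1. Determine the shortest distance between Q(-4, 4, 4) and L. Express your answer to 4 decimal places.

2.4221

L has direction (-2, -5, 1) through (-4, 2, 2).
Taking (-4, 2, 2) on L with direction v = (-2, -5, 1): w = Q − (-4, 2, 2) = (0, 2, 2), and w × v = (12, -4, 4).
Distance = |w × v| / |v| = √176 / √30 ≈ 2.4221.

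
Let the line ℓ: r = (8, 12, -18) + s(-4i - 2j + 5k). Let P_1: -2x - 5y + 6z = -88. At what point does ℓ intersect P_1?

(0, 8, -8)

Substitute r = (8, 12, -18) + t(-4, -2, 5) into the plane: -184 + 48t = -88, so t = 2.
Intersection: (8, 12, -18) + 2·(-4, -2, 5) = (0, 8, -8).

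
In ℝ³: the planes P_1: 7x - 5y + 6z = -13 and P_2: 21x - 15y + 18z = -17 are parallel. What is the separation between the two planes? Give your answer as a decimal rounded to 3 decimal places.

0.699

Rescale P_2 by 1/3: 7x - 5y + 6z = -17/3. Then distance = |-13 − (-17/3)| / √110 ≈ 0.699.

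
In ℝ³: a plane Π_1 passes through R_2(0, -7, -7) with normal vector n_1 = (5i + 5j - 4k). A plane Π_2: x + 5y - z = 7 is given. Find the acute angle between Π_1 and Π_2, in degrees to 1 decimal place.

Π_1: n_1·r = n_1·R_2 gives 5x + 5y - 4z = -7.
cos θ = |n₁·n₂| / (|n₁||n₂|) = |34| / (√66 · √27).
θ = arccos(0.80542) ≈ 36.3°.

36.3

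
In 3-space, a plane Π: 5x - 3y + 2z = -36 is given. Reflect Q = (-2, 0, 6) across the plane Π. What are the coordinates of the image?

(-12, 6, 2)

λ = (n·Q − d)/|n|² = (2 − (-36))/38 = 1.
Reflection = Q − 2λn = (-2, 0, 6) − 2·(5, -3, 2) = (-12, 6, 2).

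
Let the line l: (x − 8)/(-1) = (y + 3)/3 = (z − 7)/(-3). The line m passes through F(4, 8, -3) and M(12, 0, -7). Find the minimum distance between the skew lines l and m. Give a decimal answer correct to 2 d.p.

l has direction (-1, 3, -3) through (8, -3, 7).
A direction vector for m is M − F = (8, -8, -4).
Common perpendicular direction n = (-1, 3, -3) × (8, -8, -4) = (-36, -28, -16).
With w = (4, 8, -3) − (8, -3, 7) = (-4, 11, -10), w · n = -4.
Distance = |w · n| / |n| = |-4| / √2336 ≈ 0.08.

0.08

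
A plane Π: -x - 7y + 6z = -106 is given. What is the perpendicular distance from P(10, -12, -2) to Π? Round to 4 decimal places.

n·P − d = (-1)·(10) + (-7)·(-12) + (6)·(-2) − (-106) = 168; |n| = √86.
Distance = |168| / √86 = 168/√86 ≈ 18.1159.

18.1159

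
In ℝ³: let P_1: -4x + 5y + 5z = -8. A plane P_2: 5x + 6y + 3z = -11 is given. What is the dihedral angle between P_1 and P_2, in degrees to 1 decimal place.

cos θ = |n₁·n₂| / (|n₁||n₂|) = |25| / (√66 · √70).
θ = arccos(0.36781) ≈ 68.4°.

68.4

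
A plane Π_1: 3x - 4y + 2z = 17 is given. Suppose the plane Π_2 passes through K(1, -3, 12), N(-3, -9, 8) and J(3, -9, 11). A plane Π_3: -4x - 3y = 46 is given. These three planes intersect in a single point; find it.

KN = (-4, -6, -4), KJ = (2, -6, -1); a normal to Π_2 is KN × KJ = (-18, -12, 36).
Using K: Π_2 has equation -18x - 12y + 36z = 450.
Solving the 3×3 linear system 3x - 4y + 2z = 17, -18x - 12y + 36z = 450, -4x - 3y = 46 (e.g. by elimination or Cramer's rule, determinant = 912) gives (-7, -6, 7).

(-7, -6, 7)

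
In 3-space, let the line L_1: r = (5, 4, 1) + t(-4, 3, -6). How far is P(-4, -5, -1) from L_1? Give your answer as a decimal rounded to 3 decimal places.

12.600

Taking (5, 4, 1) on L_1 with direction v = (-4, 3, -6): w = P − (5, 4, 1) = (-9, -9, -2), and w × v = (60, -46, -63).
Distance = |w × v| / |v| = √9685 / √61 ≈ 12.600.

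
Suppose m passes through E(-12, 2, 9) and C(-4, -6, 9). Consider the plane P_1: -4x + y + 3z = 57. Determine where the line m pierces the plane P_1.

(-8, -2, 9)

A direction vector for m is C − E = (8, -8, 0).
Substitute r = (-12, 2, 9) + t(8, -8, 0) into the plane: 77 + (-40)t = 57, so t = 1/2.
Intersection: (-12, 2, 9) + (1/2)·(8, -8, 0) = (-8, -2, 9).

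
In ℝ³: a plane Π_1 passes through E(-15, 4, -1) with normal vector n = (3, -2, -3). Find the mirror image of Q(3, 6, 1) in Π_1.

Π_1: n·r = n·E gives 3x - 2y - 3z = -50.
λ = (n·Q − d)/|n|² = (-6 − (-50))/22 = 2.
Reflection = Q − 2λn = (3, 6, 1) − 4·(3, -2, -3) = (-9, 14, 13).

(-9, 14, 13)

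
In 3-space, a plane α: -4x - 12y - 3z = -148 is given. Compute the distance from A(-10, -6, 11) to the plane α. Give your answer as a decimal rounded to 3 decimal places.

17.462

n·A − d = (-4)·(-10) + (-12)·(-6) + (-3)·(11) − (-148) = 227; |n| = √169.
Distance = |227| / √169 = 227/√169 ≈ 17.462.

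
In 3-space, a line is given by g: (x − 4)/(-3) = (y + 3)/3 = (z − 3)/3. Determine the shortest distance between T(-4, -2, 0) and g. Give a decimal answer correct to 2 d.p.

7.87

g has direction (-3, 3, 3) through (4, -3, 3).
Taking (4, -3, 3) on g with direction v = (-3, 3, 3): w = T − (4, -3, 3) = (-8, 1, -3), and w × v = (12, 33, -21).
Distance = |w × v| / |v| = √1674 / √27 ≈ 7.87.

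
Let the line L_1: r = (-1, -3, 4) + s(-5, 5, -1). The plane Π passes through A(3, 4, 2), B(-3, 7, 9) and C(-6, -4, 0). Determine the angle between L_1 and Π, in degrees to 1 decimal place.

AB = (-6, 3, 7), AC = (-9, -8, -2); a normal to Π is AB × AC = (50, -75, 75).
Using A: Π has equation 50x - 75y + 75z = 0.
sin θ = |n·v| / (|n||v|) = |-700| / (√13750 · √51) = 0.83591.
θ ≈ 56.7°.

56.7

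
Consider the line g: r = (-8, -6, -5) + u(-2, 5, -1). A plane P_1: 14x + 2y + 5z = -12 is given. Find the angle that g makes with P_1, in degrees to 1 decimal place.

sin θ = |n·v| / (|n||v|) = |-23| / (√225 · √30) = 0.27995.
θ ≈ 16.3°.

16.3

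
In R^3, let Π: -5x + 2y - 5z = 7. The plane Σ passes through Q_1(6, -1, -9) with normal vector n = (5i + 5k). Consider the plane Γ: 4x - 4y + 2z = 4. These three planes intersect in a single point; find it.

(-3, -4, 0)

Σ: n·r = n·Q_1 gives 5x + 5z = -15.
Solving the 3×3 linear system -5x + 2y - 5z = 7, 5x + 5z = -15, 4x - 4y + 2z = 4 (e.g. by elimination or Cramer's rule, determinant = 20) gives (-3, -4, 0).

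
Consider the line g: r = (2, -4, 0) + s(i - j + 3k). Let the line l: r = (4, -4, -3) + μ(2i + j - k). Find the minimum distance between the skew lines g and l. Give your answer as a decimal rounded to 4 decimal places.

1.6510

Common perpendicular direction n = (1, -1, 3) × (2, 1, -1) = (-2, 7, 3).
With w = (4, -4, -3) − (2, -4, 0) = (2, 0, -3), w · n = -13.
Distance = |w · n| / |n| = |-13| / √62 ≈ 1.6510.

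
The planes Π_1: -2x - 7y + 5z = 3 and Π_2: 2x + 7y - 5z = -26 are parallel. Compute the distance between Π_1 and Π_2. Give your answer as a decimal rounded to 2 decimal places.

Rescale Π_2 by 1/(-1): -2x - 7y + 5z = 26. Then distance = |3 − 26| / √78 ≈ 2.60.

2.60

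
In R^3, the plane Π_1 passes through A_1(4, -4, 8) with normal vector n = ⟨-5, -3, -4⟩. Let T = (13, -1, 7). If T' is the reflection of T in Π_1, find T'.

(3, -7, -1)

Π_1: n·r = n·A_1 gives -5x - 3y - 4z = -40.
λ = (n·T − d)/|n|² = (-90 − (-40))/50 = -1.
Reflection = T − 2λn = (13, -1, 7) − (-2)·(-5, -3, -4) = (3, -7, -1).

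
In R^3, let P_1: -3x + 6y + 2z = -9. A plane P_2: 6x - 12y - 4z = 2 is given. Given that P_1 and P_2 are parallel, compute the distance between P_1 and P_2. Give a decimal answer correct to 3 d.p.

Rescale P_2 by 1/(-2): -3x + 6y + 2z = -1. Then distance = |-9 − (-1)| / √49 ≈ 1.143.

1.143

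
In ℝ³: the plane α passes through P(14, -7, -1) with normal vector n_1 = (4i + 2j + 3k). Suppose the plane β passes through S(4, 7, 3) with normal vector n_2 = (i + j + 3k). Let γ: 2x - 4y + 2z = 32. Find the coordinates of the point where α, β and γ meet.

α: n_1·r = n_1·P gives 4x + 2y + 3z = 39.
β: n_2·r = n_2·S gives x + y + 3z = 20.
Solving the 3×3 linear system 4x + 2y + 3z = 39, x + y + 3z = 20, 2x - 4y + 2z = 32 (e.g. by elimination or Cramer's rule, determinant = 46) gives (7, -2, 5).

(7, -2, 5)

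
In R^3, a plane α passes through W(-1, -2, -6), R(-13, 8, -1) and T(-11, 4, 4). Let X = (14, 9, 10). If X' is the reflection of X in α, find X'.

WR = (-12, 10, 5), WT = (-10, 6, 10); a normal to α is WR × WT = (70, 70, 28).
Using W: α has equation 70x + 70y + 28z = -378.
λ = (n·X − d)/|n|² = (1890 − (-378))/10584 = 3/14.
Reflection = X − 2λn = (14, 9, 10) − (3/7)·(70, 70, 28) = (-16, -21, -2).

(-16, -21, -2)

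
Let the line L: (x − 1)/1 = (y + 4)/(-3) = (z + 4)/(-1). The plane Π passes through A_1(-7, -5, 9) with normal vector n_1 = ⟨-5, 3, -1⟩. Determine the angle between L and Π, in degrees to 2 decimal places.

41.49

L has direction (1, -3, -1) through (1, -4, -4).
Π: n_1·r = n_1·A_1 gives -5x + 3y - z = 11.
sin θ = |n·v| / (|n||v|) = |-13| / (√35 · √11) = 0.66254.
θ ≈ 41.49°.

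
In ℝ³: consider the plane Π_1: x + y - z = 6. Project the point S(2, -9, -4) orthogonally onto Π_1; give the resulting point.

Foot = S − λn with λ = (n·S − d)/|n|² = (-3 − 6)/3 = -3.
Foot = (2, -9, -4) − (-3)·(1, 1, -1) = (5, -6, -7).

(5, -6, -7)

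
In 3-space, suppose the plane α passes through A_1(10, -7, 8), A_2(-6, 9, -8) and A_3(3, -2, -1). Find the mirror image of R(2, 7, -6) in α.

A_1A_2 = (-16, 16, -16), A_1A_3 = (-7, 5, -9); a normal to α is A_1A_2 × A_1A_3 = (-64, -32, 32).
Using A_1: α has equation -64x - 32y + 32z = -160.
λ = (n·R − d)/|n|² = (-544 − (-160))/6144 = -1/16.
Reflection = R − 2λn = (2, 7, -6) − (-1/8)·(-64, -32, 32) = (-6, 3, -2).

(-6, 3, -2)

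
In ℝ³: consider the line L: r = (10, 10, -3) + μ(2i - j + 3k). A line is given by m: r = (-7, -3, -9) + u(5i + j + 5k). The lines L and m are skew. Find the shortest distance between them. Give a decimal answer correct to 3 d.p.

2.469

Common perpendicular direction n = (2, -1, 3) × (5, 1, 5) = (-8, 5, 7).
With w = (-7, -3, -9) − (10, 10, -3) = (-17, -13, -6), w · n = 29.
Distance = |w · n| / |n| = |29| / √138 ≈ 2.469.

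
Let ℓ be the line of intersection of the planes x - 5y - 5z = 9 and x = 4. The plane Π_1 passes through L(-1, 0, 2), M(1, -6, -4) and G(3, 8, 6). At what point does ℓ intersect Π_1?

Direction of ℓ: (1, -5, -5) × (1, 0, 0) = (0, -5, 5).
A point on ℓ: solving the two plane equations with y = 20 gives (4, 20, -21).
LM = (2, -6, -6), LG = (4, 8, 4); a normal to Π_1 is LM × LG = (24, -32, 40).
Using L: Π_1 has equation 24x - 32y + 40z = 56.
Substitute r = (4, 20, -21) + t(0, -5, 5) into the plane: -1384 + 360t = 56, so t = 4.
Intersection: (4, 20, -21) + 4·(0, -5, 5) = (4, 0, -1).

(4, 0, -1)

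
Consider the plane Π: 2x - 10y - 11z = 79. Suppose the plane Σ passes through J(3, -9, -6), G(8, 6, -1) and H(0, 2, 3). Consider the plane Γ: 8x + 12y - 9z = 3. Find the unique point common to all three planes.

(3, -4, -3)

JG = (5, 15, 5), JH = (-3, 11, 9); a normal to Σ is JG × JH = (80, -60, 100).
Using J: Σ has equation 80x - 60y + 100z = 180.
Solving the 3×3 linear system 2x - 10y - 11z = 79, 80x - 60y + 100z = 180, 8x + 12y - 9z = 3 (e.g. by elimination or Cramer's rule, determinant = -32360) gives (3, -4, -3).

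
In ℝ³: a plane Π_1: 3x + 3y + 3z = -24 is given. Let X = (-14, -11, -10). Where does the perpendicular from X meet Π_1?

(-5, -2, -1)

Foot = X − λn with λ = (n·X − d)/|n|² = (-105 − (-24))/27 = -3.
Foot = (-14, -11, -10) − (-3)·(3, 3, 3) = (-5, -2, -1).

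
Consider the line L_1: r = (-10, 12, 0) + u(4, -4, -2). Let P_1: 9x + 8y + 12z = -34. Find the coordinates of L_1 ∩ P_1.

(-2, 4, -4)

Substitute r = (-10, 12, 0) + t(4, -4, -2) into the plane: 6 + (-20)t = -34, so t = 2.
Intersection: (-10, 12, 0) + 2·(4, -4, -2) = (-2, 4, -4).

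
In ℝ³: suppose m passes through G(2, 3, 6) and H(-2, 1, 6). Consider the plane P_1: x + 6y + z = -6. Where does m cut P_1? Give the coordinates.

(-6, -1, 6)

A direction vector for m is H − G = (-4, -2, 0).
Substitute r = (2, 3, 6) + t(-4, -2, 0) into the plane: 26 + (-16)t = -6, so t = 2.
Intersection: (2, 3, 6) + 2·(-4, -2, 0) = (-6, -1, 6).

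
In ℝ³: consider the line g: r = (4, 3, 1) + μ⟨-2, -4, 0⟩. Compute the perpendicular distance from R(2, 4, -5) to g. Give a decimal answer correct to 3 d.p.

6.403

Taking (4, 3, 1) on g with direction v = (-2, -4, 0): w = R − (4, 3, 1) = (-2, 1, -6), and w × v = (-24, 12, 10).
Distance = |w × v| / |v| = √820 / √20 ≈ 6.403.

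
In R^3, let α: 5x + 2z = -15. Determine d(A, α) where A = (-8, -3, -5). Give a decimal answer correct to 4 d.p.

6.4993

n·A − d = (5)·(-8) + (0)·(-3) + (2)·(-5) − (-15) = -35; |n| = √29.
Distance = |-35| / √29 = 35/√29 ≈ 6.4993.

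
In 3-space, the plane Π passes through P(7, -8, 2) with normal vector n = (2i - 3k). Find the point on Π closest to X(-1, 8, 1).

(1, 8, -2)

Π: n·r = n·P gives 2x - 3z = 8.
Foot = X − λn with λ = (n·X − d)/|n|² = (-5 − 8)/13 = -1.
Foot = (-1, 8, 1) − (-1)·(2, 0, -3) = (1, 8, -2).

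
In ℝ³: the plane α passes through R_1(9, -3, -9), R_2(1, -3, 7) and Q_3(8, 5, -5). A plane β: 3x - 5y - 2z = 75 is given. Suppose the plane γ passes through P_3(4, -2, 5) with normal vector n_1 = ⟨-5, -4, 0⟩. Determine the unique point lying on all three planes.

(8, -7, -8)

R_1R_2 = (-8, 0, 16), R_1Q_3 = (-1, 8, 4); a normal to α is R_1R_2 × R_1Q_3 = (-128, 16, -64).
Using R_1: α has equation -128x + 16y - 64z = -624.
γ: n_1·r = n_1·P_3 gives -5x - 4y = -12.
Solving the 3×3 linear system -128x + 16y - 64z = -624, 3x - 5y - 2z = 75, -5x - 4y = -12 (e.g. by elimination or Cramer's rule, determinant = 3552) gives (8, -7, -8).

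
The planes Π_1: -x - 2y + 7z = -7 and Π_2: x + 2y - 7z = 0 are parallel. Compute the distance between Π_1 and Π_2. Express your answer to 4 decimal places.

Rescale Π_2 by 1/(-1): -x - 2y + 7z = 0. Then distance = |-7 − 0| / √54 ≈ 0.9526.

0.9526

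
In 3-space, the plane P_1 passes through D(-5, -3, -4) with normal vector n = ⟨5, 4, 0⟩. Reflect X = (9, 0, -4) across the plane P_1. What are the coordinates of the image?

(-11, -16, -4)

P_1: n·r = n·D gives 5x + 4y = -37.
λ = (n·X − d)/|n|² = (45 − (-37))/41 = 2.
Reflection = X − 2λn = (9, 0, -4) − 4·(5, 4, 0) = (-11, -16, -4).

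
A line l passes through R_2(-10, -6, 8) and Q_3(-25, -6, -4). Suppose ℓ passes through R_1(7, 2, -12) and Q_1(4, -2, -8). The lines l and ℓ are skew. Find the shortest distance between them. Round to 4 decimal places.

10.1494

A direction vector for l is Q_3 − R_2 = (-15, 0, -12).
A direction vector for ℓ is Q_1 − R_1 = (-3, -4, 4).
Common perpendicular direction n = (-15, 0, -12) × (-3, -4, 4) = (-48, 96, 60).
With w = (7, 2, -12) − (-10, -6, 8) = (17, 8, -20), w · n = -1248.
Distance = |w · n| / |n| = |-1248| / √15120 ≈ 10.1494.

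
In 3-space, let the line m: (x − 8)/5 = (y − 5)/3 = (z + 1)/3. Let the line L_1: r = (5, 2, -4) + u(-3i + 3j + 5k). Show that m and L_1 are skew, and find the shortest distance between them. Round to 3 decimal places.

0.285

m has direction (5, 3, 3) through (8, 5, -1).
Common perpendicular direction n = (5, 3, 3) × (-3, 3, 5) = (6, -34, 24).
With w = (5, 2, -4) − (8, 5, -1) = (-3, -3, -3), w · n = 12.
Since n ≠ 0 the lines are not parallel, and w · n = 12 ≠ 0 so they do not intersect; hence they are skew.
Distance = |w · n| / |n| = |12| / √1768 ≈ 0.285.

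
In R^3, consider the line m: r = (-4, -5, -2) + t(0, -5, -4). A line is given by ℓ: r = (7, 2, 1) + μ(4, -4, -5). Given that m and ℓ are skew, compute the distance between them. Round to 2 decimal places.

Common perpendicular direction n = (0, -5, -4) × (4, -4, -5) = (9, -16, 20).
With w = (7, 2, 1) − (-4, -5, -2) = (11, 7, 3), w · n = 47.
Distance = |w · n| / |n| = |47| / √737 ≈ 1.73.

1.73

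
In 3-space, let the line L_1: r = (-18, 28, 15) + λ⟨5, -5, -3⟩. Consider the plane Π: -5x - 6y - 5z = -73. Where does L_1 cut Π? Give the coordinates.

(2, 8, 3)

Substitute r = (-18, 28, 15) + t(5, -5, -3) into the plane: -153 + 20t = -73, so t = 4.
Intersection: (-18, 28, 15) + 4·(5, -5, -3) = (2, 8, 3).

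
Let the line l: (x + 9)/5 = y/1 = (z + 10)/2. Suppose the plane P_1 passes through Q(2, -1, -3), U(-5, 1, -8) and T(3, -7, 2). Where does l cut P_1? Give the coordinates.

(6, 3, -4)

l has direction (5, 1, 2) through (-9, 0, -10).
QU = (-7, 2, -5), QT = (1, -6, 5); a normal to P_1 is QU × QT = (-20, 30, 40).
Using Q: P_1 has equation -20x + 30y + 40z = -190.
Substitute r = (-9, 0, -10) + t(5, 1, 2) into the plane: -220 + 10t = -190, so t = 3.
Intersection: (-9, 0, -10) + 3·(5, 1, 2) = (6, 3, -4).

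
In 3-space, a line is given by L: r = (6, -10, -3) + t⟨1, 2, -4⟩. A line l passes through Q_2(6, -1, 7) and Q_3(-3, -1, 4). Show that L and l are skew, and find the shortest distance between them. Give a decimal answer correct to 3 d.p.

12.243

A direction vector for l is Q_3 − Q_2 = (-9, 0, -3).
Common perpendicular direction n = (1, 2, -4) × (-9, 0, -3) = (-6, 39, 18).
With w = (6, -1, 7) − (6, -10, -3) = (0, 9, 10), w · n = 531.
Since n ≠ 0 the lines are not parallel, and w · n = 531 ≠ 0 so they do not intersect; hence they are skew.
Distance = |w · n| / |n| = |531| / √1881 ≈ 12.243.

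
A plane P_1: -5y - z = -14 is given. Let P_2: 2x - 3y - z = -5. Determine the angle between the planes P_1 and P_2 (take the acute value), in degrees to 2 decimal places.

33.00

cos θ = |n₁·n₂| / (|n₁||n₂|) = |16| / (√26 · √14).
θ = arccos(0.83863) ≈ 33.00°.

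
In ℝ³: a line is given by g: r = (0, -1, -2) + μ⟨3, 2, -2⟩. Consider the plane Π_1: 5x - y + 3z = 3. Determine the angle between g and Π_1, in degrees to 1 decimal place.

sin θ = |n·v| / (|n||v|) = |7| / (√35 · √17) = 0.28697.
θ ≈ 16.7°.

16.7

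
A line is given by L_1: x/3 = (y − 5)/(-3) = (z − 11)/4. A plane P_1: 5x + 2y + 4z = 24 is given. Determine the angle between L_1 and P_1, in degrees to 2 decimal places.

39.73

L_1 has direction (3, -3, 4) through (0, 5, 11).
sin θ = |n·v| / (|n||v|) = |25| / (√45 · √34) = 0.63914.
θ ≈ 39.73°.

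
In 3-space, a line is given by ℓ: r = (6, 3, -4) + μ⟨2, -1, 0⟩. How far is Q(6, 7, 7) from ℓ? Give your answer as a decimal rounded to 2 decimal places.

Taking (6, 3, -4) on ℓ with direction v = (2, -1, 0): w = Q − (6, 3, -4) = (0, 4, 11), and w × v = (11, 22, -8).
Distance = |w × v| / |v| = √669 / √5 ≈ 11.57.

11.57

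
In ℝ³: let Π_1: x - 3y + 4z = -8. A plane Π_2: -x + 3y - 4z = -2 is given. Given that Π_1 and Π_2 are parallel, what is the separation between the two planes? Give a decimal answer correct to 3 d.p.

Rescale Π_2 by 1/(-1): x - 3y + 4z = 2. Then distance = |-8 − 2| / √26 ≈ 1.961.

1.961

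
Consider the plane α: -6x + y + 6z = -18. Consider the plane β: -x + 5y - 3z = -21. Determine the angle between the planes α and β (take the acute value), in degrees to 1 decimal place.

cos θ = |n₁·n₂| / (|n₁||n₂|) = |-7| / (√73 · √35).
θ = arccos(0.13848) ≈ 82.0°.

82.0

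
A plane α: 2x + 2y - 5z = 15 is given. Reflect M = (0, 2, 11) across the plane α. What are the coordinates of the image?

(8, 10, -9)

λ = (n·M − d)/|n|² = (-51 − 15)/33 = -2.
Reflection = M − 2λn = (0, 2, 11) − (-4)·(2, 2, -5) = (8, 10, -9).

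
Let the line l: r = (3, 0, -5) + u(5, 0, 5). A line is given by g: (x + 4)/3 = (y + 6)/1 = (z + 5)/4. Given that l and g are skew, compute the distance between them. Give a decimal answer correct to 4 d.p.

7.5056

g has direction (3, 1, 4) through (-4, -6, -5).
Common perpendicular direction n = (5, 0, 5) × (3, 1, 4) = (-5, -5, 5).
With w = (-4, -6, -5) − (3, 0, -5) = (-7, -6, 0), w · n = 65.
Distance = |w · n| / |n| = |65| / √75 ≈ 7.5056.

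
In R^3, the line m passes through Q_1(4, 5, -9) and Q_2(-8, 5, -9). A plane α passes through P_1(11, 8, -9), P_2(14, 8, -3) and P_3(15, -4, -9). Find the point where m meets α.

A direction vector for m is Q_2 − Q_1 = (-12, 0, 0).
P_1P_2 = (3, 0, 6), P_1P_3 = (4, -12, 0); a normal to α is P_1P_2 × P_1P_3 = (72, 24, -36).
Using P_1: α has equation 72x + 24y - 36z = 1308.
Substitute r = (4, 5, -9) + t(-12, 0, 0) into the plane: 732 + (-864)t = 1308, so t = -2/3.
Intersection: (4, 5, -9) + (-2/3)·(-12, 0, 0) = (12, 5, -9).

(12, 5, -9)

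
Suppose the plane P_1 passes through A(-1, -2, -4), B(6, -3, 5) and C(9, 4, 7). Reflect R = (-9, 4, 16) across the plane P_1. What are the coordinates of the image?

(21, -2, -8)

AB = (7, -1, 9), AC = (10, 6, 11); a normal to P_1 is AB × AC = (-65, 13, 52).
Using A: P_1 has equation -65x + 13y + 52z = -169.
λ = (n·R − d)/|n|² = (1469 − (-169))/7098 = 3/13.
Reflection = R − 2λn = (-9, 4, 16) − (6/13)·(-65, 13, 52) = (21, -2, -8).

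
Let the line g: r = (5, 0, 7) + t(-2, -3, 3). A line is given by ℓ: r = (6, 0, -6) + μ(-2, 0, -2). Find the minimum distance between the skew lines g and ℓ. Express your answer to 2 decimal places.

6.40

Common perpendicular direction n = (-2, -3, 3) × (-2, 0, -2) = (6, -10, -6).
With w = (6, 0, -6) − (5, 0, 7) = (1, 0, -13), w · n = 84.
Distance = |w · n| / |n| = |84| / √172 ≈ 6.40.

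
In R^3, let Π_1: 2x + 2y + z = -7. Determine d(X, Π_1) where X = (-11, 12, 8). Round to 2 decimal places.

n·X − d = (2)·(-11) + (2)·(12) + (1)·(8) − (-7) = 17; |n| = √9.
Distance = |17| / √9 = 17/√9 ≈ 5.67.

5.67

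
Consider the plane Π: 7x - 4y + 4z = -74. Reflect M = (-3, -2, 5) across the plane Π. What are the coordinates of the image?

λ = (n·M − d)/|n|² = (7 − (-74))/81 = 1.
Reflection = M − 2λn = (-3, -2, 5) − 2·(7, -4, 4) = (-17, 6, -3).

(-17, 6, -3)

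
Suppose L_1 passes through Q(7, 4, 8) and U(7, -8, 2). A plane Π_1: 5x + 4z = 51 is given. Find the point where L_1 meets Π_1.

(7, -4, 4)

A direction vector for L_1 is U − Q = (0, -12, -6).
Substitute r = (7, 4, 8) + t(0, -12, -6) into the plane: 67 + (-24)t = 51, so t = 2/3.
Intersection: (7, 4, 8) + (2/3)·(0, -12, -6) = (7, -4, 4).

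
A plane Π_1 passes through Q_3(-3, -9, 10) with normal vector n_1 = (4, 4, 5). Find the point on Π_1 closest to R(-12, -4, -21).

(0, 8, -6)

Π_1: n_1·r = n_1·Q_3 gives 4x + 4y + 5z = 2.
Foot = R − λn with λ = (n·R − d)/|n|² = (-169 − 2)/57 = -3.
Foot = (-12, -4, -21) − (-3)·(4, 4, 5) = (0, 8, -6).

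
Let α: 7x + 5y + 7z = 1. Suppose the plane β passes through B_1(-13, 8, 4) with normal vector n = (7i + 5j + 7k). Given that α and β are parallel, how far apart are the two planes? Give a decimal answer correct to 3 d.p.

2.164

β: n·r = n·B_1 gives 7x + 5y + 7z = -23.
Same normal n = (7, 5, 7) with |n| = √123; distance = |1 − (-23)| / |n| = 24/√123 ≈ 2.164.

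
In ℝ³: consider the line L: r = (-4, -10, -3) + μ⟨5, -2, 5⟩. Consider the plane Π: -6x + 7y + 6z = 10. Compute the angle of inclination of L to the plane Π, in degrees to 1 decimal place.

sin θ = |n·v| / (|n||v|) = |-14| / (√121 · √54) = 0.17320.
θ ≈ 10.0°.

10.0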